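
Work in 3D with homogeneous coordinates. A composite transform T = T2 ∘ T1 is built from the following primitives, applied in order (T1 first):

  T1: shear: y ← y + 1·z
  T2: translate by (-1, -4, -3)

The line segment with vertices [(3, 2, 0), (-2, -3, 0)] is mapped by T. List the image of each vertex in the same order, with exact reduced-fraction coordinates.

image vertices: (2, -2, -3), (-3, -7, -3)

T1 shear: y ← y + 1·z: (3, 2, 0) → (3, 2, 0); (-2, -3, 0) → (-2, -3, 0)
T2 translate by (-1, -4, -3): (3, 2, 0) → (2, -2, -3); (-2, -3, 0) → (-3, -7, -3)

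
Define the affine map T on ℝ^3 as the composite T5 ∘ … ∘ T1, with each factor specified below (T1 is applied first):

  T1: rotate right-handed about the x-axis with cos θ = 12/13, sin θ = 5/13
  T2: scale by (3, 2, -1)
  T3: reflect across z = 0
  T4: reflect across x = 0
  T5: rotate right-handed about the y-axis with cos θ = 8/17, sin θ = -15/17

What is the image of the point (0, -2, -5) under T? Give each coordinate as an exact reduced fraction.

T1 rotate right-handed about the x-axis with cos θ = 12/13, sin θ = 5/13: (0, -2, -5) → (0, 1/13, -70/13)
T2 scale by (3, 2, -1): (0, 1/13, -70/13) → (0, 2/13, 70/13)
T3 reflect across z = 0: (0, 2/13, 70/13) → (0, 2/13, -70/13)
T4 reflect across x = 0: (0, 2/13, -70/13) → (0, 2/13, -70/13)
T5 rotate right-handed about the y-axis with cos θ = 8/17, sin θ = -15/17: (0, 2/13, -70/13) → (1050/221, 2/13, -560/221)

T(p) = (1050/221, 2/13, -560/221)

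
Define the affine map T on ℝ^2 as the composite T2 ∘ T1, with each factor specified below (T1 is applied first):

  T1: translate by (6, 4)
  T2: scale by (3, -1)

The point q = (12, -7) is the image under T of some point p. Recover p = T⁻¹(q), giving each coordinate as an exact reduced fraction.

p = (-2, 3)

T1 = [1 0 6; 0 1 4; 0 0 1]
T2·T1 = [3 0 18; 0 -1 -4; 0 0 1]
det M = -3; M⁻¹ = [1/3 0 -6; 0 -1 -4; 0 0 1]
M⁻¹ · (12, -7)ᵀ = (-2, 3)ᵀ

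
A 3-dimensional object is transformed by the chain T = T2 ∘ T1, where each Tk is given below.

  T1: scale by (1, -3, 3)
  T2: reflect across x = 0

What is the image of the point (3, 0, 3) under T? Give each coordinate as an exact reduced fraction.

T(p) = (-3, 0, 9)

T1 scale by (1, -3, 3): (3, 0, 3) → (3, 0, 9)
T2 reflect across x = 0: (3, 0, 9) → (-3, 0, 9)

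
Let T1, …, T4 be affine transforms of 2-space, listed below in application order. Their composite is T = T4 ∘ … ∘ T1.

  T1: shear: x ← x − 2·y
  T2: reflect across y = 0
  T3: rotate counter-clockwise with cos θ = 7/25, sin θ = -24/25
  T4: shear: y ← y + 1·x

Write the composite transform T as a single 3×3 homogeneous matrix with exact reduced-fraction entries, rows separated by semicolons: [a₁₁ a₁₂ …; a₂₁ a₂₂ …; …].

T1 = [1 -2 0; 0 1 0; 0 0 1]
T2·T1 = [1 -2 0; 0 -1 0; 0 0 1]
T3·…·T1 = [7/25 -38/25 0; -24/25 41/25 0; 0 0 1]
T4·…·T1 = [7/25 -38/25 0; -17/25 3/25 0; 0 0 1]

T = [7/25 -38/25 0; -17/25 3/25 0; 0 0 1]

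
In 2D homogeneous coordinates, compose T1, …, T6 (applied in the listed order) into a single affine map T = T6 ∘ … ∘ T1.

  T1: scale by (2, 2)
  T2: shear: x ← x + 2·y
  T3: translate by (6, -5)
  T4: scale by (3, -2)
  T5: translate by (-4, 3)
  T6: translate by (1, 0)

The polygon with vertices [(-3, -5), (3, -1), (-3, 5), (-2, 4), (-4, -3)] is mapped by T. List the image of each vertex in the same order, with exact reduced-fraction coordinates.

image vertices: (-63, 33), (21, 17), (57, -7), (51, -3), (-45, 25)

T1 scale by (2, 2): (-3, -5) → (-6, -10); (3, -1) → (6, -2); (-3, 5) → (-6, 10); (-2, 4) → (-4, 8); (-4, -3) → (-8, -6)
T2 shear: x ← x + 2·y: (-6, -10) → (-26, -10); (6, -2) → (2, -2); (-6, 10) → (14, 10); (-4, 8) → (12, 8); (-8, -6) → (-20, -6)
T3 translate by (6, -5): (-26, -10) → (-20, -15); (2, -2) → (8, -7); (14, 10) → (20, 5); (12, 8) → (18, 3); (-20, -6) → (-14, -11)
T4 scale by (3, -2): (-20, -15) → (-60, 30); (8, -7) → (24, 14); (20, 5) → (60, -10); (18, 3) → (54, -6); (-14, -11) → (-42, 22)
T5 translate by (-4, 3): (-60, 30) → (-64, 33); (24, 14) → (20, 17); (60, -10) → (56, -7); (54, -6) → (50, -3); (-42, 22) → (-46, 25)
T6 translate by (1, 0): (-64, 33) → (-63, 33); (20, 17) → (21, 17); (56, -7) → (57, -7); (50, -3) → (51, -3); (-46, 25) → (-45, 25)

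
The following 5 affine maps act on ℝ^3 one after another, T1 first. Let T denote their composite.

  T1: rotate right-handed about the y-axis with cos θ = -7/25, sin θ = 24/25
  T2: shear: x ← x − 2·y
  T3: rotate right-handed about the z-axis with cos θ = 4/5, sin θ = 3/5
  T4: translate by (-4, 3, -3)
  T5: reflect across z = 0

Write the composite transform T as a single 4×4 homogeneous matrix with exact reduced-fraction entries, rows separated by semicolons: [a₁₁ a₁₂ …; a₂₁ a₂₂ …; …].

T = [-28/125 -11/5 96/125 -4; -21/125 -2/5 72/125 3; 24/25 0 7/25 3; 0 0 0 1]

T1 = [-7/25 0 24/25 0; 0 1 0 0; -24/25 0 -7/25 0; 0 0 0 1]
T2·T1 = [-7/25 -2 24/25 0; 0 1 0 0; -24/25 0 -7/25 0; 0 0 0 1]
T3·…·T1 = [-28/125 -11/5 96/125 0; -21/125 -2/5 72/125 0; -24/25 0 -7/25 0; 0 0 0 1]
T4·…·T1 = [-28/125 -11/5 96/125 -4; -21/125 -2/5 72/125 3; -24/25 0 -7/25 -3; 0 0 0 1]
T5·…·T1 = [-28/125 -11/5 96/125 -4; -21/125 -2/5 72/125 3; 24/25 0 7/25 3; 0 0 0 1]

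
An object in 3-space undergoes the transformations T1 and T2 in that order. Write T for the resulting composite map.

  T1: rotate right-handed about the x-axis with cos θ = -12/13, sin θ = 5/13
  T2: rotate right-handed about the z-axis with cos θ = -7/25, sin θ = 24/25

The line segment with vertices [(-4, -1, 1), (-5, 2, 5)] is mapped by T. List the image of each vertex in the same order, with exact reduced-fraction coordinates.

image vertices: (196/325, -1297/325, -17/13), (1631/325, -1217/325, -50/13)

T1 rotate right-handed about the x-axis with cos θ = -12/13, sin θ = 5/13: (-4, -1, 1) → (-4, 7/13, -17/13); (-5, 2, 5) → (-5, -49/13, -50/13)
T2 rotate right-handed about the z-axis with cos θ = -7/25, sin θ = 24/25: (-4, 7/13, -17/13) → (196/325, -1297/325, -17/13); (-5, -49/13, -50/13) → (1631/325, -1217/325, -50/13)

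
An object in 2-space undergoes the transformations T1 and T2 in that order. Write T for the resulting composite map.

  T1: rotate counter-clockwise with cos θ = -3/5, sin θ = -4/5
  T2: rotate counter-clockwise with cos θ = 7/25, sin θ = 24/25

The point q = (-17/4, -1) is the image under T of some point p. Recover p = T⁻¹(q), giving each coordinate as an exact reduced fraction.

p = (-7/4, -4)

T1 = [-3/5 4/5 0; -4/5 -3/5 0; 0 0 1]
T2·T1 = [3/5 4/5 0; -4/5 3/5 0; 0 0 1]
det M = 1; M⁻¹ = [3/5 -4/5 0; 4/5 3/5 0; 0 0 1]
M⁻¹ · (-17/4, -1)ᵀ = (-7/4, -4)ᵀ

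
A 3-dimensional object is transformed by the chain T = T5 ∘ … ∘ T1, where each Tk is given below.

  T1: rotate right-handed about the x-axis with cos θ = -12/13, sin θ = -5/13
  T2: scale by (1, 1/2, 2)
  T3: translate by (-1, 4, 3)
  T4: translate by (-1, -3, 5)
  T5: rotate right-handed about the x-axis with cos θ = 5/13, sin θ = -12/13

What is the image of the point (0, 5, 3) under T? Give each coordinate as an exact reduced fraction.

T(p) = (-2, -527/338, 24/169)

T1 rotate right-handed about the x-axis with cos θ = -12/13, sin θ = -5/13: (0, 5, 3) → (0, -45/13, -61/13)
T2 scale by (1, 1/2, 2): (0, -45/13, -61/13) → (0, -45/26, -122/13)
T3 translate by (-1, 4, 3): (0, -45/26, -122/13) → (-1, 59/26, -83/13)
T4 translate by (-1, -3, 5): (-1, 59/26, -83/13) → (-2, -19/26, -18/13)
T5 rotate right-handed about the x-axis with cos θ = 5/13, sin θ = -12/13: (-2, -19/26, -18/13) → (-2, -527/338, 24/169)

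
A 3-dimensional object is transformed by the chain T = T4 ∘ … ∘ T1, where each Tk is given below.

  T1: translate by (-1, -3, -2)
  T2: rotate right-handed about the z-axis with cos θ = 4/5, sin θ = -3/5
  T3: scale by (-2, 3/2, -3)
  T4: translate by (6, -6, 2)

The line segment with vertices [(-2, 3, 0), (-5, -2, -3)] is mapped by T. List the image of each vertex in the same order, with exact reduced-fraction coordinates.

T1 translate by (-1, -3, -2): (-2, 3, 0) → (-3, 0, -2); (-5, -2, -3) → (-6, -5, -5)
T2 rotate right-handed about the z-axis with cos θ = 4/5, sin θ = -3/5: (-3, 0, -2) → (-12/5, 9/5, -2); (-6, -5, -5) → (-39/5, -2/5, -5)
T3 scale by (-2, 3/2, -3): (-12/5, 9/5, -2) → (24/5, 27/10, 6); (-39/5, -2/5, -5) → (78/5, -3/5, 15)
T4 translate by (6, -6, 2): (24/5, 27/10, 6) → (54/5, -33/10, 8); (78/5, -3/5, 15) → (108/5, -33/5, 17)

image vertices: (54/5, -33/10, 8), (108/5, -33/5, 17)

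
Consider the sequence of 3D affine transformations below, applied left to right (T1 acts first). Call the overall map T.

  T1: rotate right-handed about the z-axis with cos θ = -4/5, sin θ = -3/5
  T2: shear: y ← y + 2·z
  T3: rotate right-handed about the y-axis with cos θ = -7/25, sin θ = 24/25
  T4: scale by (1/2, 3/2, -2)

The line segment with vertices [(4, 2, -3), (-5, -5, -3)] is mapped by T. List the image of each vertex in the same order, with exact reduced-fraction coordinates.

T1 rotate right-handed about the z-axis with cos θ = -4/5, sin θ = -3/5: (4, 2, -3) → (-2, -4, -3); (-5, -5, -3) → (1, 7, -3)
T2 shear: y ← y + 2·z: (-2, -4, -3) → (-2, -10, -3); (1, 7, -3) → (1, 1, -3)
T3 rotate right-handed about the y-axis with cos θ = -7/25, sin θ = 24/25: (-2, -10, -3) → (-58/25, -10, 69/25); (1, 1, -3) → (-79/25, 1, -3/25)
T4 scale by (1/2, 3/2, -2): (-58/25, -10, 69/25) → (-29/25, -15, -138/25); (-79/25, 1, -3/25) → (-79/50, 3/2, 6/25)

image vertices: (-29/25, -15, -138/25), (-79/50, 3/2, 6/25)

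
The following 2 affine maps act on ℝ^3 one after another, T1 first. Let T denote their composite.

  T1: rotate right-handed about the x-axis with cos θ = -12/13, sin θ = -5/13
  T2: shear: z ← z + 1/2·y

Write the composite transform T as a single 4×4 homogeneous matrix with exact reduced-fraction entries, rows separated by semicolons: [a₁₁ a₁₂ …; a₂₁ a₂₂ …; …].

T1 = [1 0 0 0; 0 -12/13 5/13 0; 0 -5/13 -12/13 0; 0 0 0 1]
T2·T1 = [1 0 0 0; 0 -12/13 5/13 0; 0 -11/13 -19/26 0; 0 0 0 1]

T = [1 0 0 0; 0 -12/13 5/13 0; 0 -11/13 -19/26 0; 0 0 0 1]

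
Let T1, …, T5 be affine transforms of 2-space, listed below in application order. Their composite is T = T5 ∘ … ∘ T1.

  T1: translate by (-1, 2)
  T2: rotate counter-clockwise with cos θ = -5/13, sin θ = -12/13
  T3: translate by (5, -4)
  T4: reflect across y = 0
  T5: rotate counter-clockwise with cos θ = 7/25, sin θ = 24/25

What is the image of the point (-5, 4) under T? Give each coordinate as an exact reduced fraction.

T(p) = (929/325, 4078/325)

T1 translate by (-1, 2): (-5, 4) → (-6, 6)
T2 rotate counter-clockwise with cos θ = -5/13, sin θ = -12/13: (-6, 6) → (102/13, 42/13)
T3 translate by (5, -4): (102/13, 42/13) → (167/13, -10/13)
T4 reflect across y = 0: (167/13, -10/13) → (167/13, 10/13)
T5 rotate counter-clockwise with cos θ = 7/25, sin θ = 24/25: (167/13, 10/13) → (929/325, 4078/325)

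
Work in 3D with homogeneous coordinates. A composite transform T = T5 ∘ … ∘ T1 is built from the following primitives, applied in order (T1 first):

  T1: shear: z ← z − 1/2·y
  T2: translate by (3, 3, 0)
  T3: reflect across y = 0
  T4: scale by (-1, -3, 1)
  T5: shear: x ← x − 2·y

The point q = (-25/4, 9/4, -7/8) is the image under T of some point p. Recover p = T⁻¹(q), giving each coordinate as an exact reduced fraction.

p = (-5/4, -9/4, -2)

T1 = [1 0 0 0; 0 1 0 0; 0 -1/2 1 0; 0 0 0 1]
T2·T1 = [1 0 0 3; 0 1 0 3; 0 -1/2 1 0; 0 0 0 1]
T3·…·T1 = [1 0 0 3; 0 -1 0 -3; 0 -1/2 1 0; 0 0 0 1]
T4·…·T1 = [-1 0 0 -3; 0 3 0 9; 0 -1/2 1 0; 0 0 0 1]
T5·…·T1 = [-1 -6 0 -21; 0 3 0 9; 0 -1/2 1 0; 0 0 0 1]
det M = -3; M⁻¹ = [-1 -2 0 -3; 0 1/3 0 -3; 0 1/6 1 -3/2; 0 0 0 1]
M⁻¹ · (-25/4, 9/4, -7/8)ᵀ = (-5/4, -9/4, -2)ᵀ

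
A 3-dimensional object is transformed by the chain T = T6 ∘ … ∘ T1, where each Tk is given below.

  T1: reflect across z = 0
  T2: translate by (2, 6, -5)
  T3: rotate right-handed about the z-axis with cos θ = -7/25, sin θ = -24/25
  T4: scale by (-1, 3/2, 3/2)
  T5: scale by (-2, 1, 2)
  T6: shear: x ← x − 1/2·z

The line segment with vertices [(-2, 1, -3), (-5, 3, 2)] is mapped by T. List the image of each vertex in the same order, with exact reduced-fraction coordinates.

image vertices: (411/25, -147/50, -6), (1473/50, 27/50, -21)

T1 reflect across z = 0: (-2, 1, -3) → (-2, 1, 3); (-5, 3, 2) → (-5, 3, -2)
T2 translate by (2, 6, -5): (-2, 1, 3) → (0, 7, -2); (-5, 3, -2) → (-3, 9, -7)
T3 rotate right-handed about the z-axis with cos θ = -7/25, sin θ = -24/25: (0, 7, -2) → (168/25, -49/25, -2); (-3, 9, -7) → (237/25, 9/25, -7)
T4 scale by (-1, 3/2, 3/2): (168/25, -49/25, -2) → (-168/25, -147/50, -3); (237/25, 9/25, -7) → (-237/25, 27/50, -21/2)
T5 scale by (-2, 1, 2): (-168/25, -147/50, -3) → (336/25, -147/50, -6); (-237/25, 27/50, -21/2) → (474/25, 27/50, -21)
T6 shear: x ← x − 1/2·z: (336/25, -147/50, -6) → (411/25, -147/50, -6); (474/25, 27/50, -21) → (1473/50, 27/50, -21)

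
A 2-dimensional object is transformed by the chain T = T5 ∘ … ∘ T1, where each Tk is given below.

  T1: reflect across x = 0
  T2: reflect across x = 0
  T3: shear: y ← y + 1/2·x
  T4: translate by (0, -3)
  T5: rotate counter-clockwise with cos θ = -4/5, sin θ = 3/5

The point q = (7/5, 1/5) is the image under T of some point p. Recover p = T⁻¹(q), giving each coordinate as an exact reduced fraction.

T1 = [-1 0 0; 0 1 0; 0 0 1]
T2·T1 = [1 0 0; 0 1 0; 0 0 1]
T3·…·T1 = [1 0 0; 1/2 1 0; 0 0 1]
T4·…·T1 = [1 0 0; 1/2 1 -3; 0 0 1]
T5·…·T1 = [-11/10 -3/5 9/5; 1/5 -4/5 12/5; 0 0 1]
det M = 1; M⁻¹ = [-4/5 3/5 0; -1/5 -11/10 3; 0 0 1]
M⁻¹ · (7/5, 1/5)ᵀ = (-1, 5/2)ᵀ

p = (-1, 5/2)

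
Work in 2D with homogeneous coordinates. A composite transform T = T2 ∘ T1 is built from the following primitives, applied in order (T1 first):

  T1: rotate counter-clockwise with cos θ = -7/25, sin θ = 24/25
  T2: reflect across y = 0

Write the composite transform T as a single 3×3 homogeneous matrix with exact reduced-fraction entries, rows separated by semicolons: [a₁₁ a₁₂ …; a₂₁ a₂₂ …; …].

T = [-7/25 -24/25 0; -24/25 7/25 0; 0 0 1]

T1 = [-7/25 -24/25 0; 24/25 -7/25 0; 0 0 1]
T2·T1 = [-7/25 -24/25 0; -24/25 7/25 0; 0 0 1]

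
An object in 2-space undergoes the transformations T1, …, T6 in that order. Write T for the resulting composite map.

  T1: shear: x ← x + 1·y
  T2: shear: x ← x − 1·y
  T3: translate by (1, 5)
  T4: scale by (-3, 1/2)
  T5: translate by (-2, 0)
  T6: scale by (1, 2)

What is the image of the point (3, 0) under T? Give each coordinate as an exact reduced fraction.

T1 shear: x ← x + 1·y: (3, 0) → (3, 0)
T2 shear: x ← x − 1·y: (3, 0) → (3, 0)
T3 translate by (1, 5): (3, 0) → (4, 5)
T4 scale by (-3, 1/2): (4, 5) → (-12, 5/2)
T5 translate by (-2, 0): (-12, 5/2) → (-14, 5/2)
T6 scale by (1, 2): (-14, 5/2) → (-14, 5)

T(p) = (-14, 5)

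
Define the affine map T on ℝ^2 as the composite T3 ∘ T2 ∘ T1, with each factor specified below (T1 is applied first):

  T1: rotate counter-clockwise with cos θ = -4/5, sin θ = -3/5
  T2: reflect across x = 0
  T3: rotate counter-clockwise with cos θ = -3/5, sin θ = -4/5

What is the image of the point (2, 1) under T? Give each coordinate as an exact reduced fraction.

T(p) = (-11/5, 2/5)

T1 rotate counter-clockwise with cos θ = -4/5, sin θ = -3/5: (2, 1) → (-1, -2)
T2 reflect across x = 0: (-1, -2) → (1, -2)
T3 rotate counter-clockwise with cos θ = -3/5, sin θ = -4/5: (1, -2) → (-11/5, 2/5)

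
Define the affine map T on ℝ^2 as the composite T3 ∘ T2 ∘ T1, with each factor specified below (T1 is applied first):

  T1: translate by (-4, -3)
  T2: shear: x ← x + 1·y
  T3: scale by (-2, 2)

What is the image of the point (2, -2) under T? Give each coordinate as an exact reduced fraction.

T(p) = (14, -10)

T1 translate by (-4, -3): (2, -2) → (-2, -5)
T2 shear: x ← x + 1·y: (-2, -5) → (-7, -5)
T3 scale by (-2, 2): (-7, -5) → (14, -10)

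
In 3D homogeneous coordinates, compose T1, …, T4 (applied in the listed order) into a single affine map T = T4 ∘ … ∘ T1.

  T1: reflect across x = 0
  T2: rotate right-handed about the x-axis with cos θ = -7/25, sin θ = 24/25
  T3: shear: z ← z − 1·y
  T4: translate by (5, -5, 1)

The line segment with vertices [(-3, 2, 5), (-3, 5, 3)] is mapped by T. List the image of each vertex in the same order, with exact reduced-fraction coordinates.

image vertices: (8, -259/25, 172/25), (8, -232/25, 231/25)

T1 reflect across x = 0: (-3, 2, 5) → (3, 2, 5); (-3, 5, 3) → (3, 5, 3)
T2 rotate right-handed about the x-axis with cos θ = -7/25, sin θ = 24/25: (3, 2, 5) → (3, -134/25, 13/25); (3, 5, 3) → (3, -107/25, 99/25)
T3 shear: z ← z − 1·y: (3, -134/25, 13/25) → (3, -134/25, 147/25); (3, -107/25, 99/25) → (3, -107/25, 206/25)
T4 translate by (5, -5, 1): (3, -134/25, 147/25) → (8, -259/25, 172/25); (3, -107/25, 206/25) → (8, -232/25, 231/25)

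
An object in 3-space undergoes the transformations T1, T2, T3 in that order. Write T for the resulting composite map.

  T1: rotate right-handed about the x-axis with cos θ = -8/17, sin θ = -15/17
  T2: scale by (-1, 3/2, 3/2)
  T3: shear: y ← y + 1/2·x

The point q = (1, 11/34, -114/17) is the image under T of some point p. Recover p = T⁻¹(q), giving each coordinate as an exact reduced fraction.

p = (-1, 4, 2)

T1 = [1 0 0 0; 0 -8/17 15/17 0; 0 -15/17 -8/17 0; 0 0 0 1]
T2·T1 = [-1 0 0 0; 0 -12/17 45/34 0; 0 -45/34 -12/17 0; 0 0 0 1]
T3·…·T1 = [-1 0 0 0; -1/2 -12/17 45/34 0; 0 -45/34 -12/17 0; 0 0 0 1]
det M = -9/4; M⁻¹ = [-1 0 0 0; 8/51 -16/51 -10/17 0; -5/17 10/17 -16/51 0; 0 0 0 1]
M⁻¹ · (1, 11/34, -114/17)ᵀ = (-1, 4, 2)ᵀ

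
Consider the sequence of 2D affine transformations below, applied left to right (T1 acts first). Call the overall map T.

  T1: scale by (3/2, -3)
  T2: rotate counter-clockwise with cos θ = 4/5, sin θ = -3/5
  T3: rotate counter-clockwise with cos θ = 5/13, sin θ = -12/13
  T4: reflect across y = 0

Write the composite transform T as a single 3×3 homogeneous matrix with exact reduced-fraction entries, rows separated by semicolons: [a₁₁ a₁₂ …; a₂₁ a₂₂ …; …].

T = [-24/65 -189/65 0; 189/130 -48/65 0; 0 0 1]

T1 = [3/2 0 0; 0 -3 0; 0 0 1]
T2·T1 = [6/5 -9/5 0; -9/10 -12/5 0; 0 0 1]
T3·…·T1 = [-24/65 -189/65 0; -189/130 48/65 0; 0 0 1]
T4·…·T1 = [-24/65 -189/65 0; 189/130 -48/65 0; 0 0 1]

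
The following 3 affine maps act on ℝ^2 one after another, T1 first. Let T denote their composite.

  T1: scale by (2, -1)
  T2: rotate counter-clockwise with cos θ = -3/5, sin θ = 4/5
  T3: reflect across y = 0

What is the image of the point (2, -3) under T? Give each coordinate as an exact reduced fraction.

T(p) = (-24/5, -7/5)

T1 scale by (2, -1): (2, -3) → (4, 3)
T2 rotate counter-clockwise with cos θ = -3/5, sin θ = 4/5: (4, 3) → (-24/5, 7/5)
T3 reflect across y = 0: (-24/5, 7/5) → (-24/5, -7/5)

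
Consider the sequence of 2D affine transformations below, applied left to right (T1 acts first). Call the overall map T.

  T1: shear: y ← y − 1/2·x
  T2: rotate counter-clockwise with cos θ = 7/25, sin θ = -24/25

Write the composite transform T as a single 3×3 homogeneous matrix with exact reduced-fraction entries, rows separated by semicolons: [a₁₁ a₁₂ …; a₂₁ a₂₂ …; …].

T1 = [1 0 0; -1/2 1 0; 0 0 1]
T2·T1 = [-1/5 24/25 0; -11/10 7/25 0; 0 0 1]

T = [-1/5 24/25 0; -11/10 7/25 0; 0 0 1]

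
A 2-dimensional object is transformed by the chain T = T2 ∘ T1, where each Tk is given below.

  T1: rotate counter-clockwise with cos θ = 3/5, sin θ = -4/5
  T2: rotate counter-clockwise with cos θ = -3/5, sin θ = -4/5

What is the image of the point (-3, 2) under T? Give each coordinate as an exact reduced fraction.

T1 rotate counter-clockwise with cos θ = 3/5, sin θ = -4/5: (-3, 2) → (-1/5, 18/5)
T2 rotate counter-clockwise with cos θ = -3/5, sin θ = -4/5: (-1/5, 18/5) → (3, -2)

T(p) = (3, -2)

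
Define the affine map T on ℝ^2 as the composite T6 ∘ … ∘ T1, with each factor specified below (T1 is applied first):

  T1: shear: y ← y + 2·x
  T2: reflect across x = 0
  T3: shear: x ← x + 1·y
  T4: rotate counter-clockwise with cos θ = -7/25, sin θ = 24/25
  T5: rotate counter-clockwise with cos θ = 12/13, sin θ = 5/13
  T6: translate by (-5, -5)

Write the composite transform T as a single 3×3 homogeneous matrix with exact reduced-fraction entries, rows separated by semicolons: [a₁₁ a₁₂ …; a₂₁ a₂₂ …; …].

T = [-142/65 -457/325 -5; -31/65 49/325 -5; 0 0 1]

T1 = [1 0 0; 2 1 0; 0 0 1]
T2·T1 = [-1 0 0; 2 1 0; 0 0 1]
T3·…·T1 = [1 1 0; 2 1 0; 0 0 1]
T4·…·T1 = [-11/5 -31/25 0; 2/5 17/25 0; 0 0 1]
T5·…·T1 = [-142/65 -457/325 0; -31/65 49/325 0; 0 0 1]
T6·…·T1 = [-142/65 -457/325 -5; -31/65 49/325 -5; 0 0 1]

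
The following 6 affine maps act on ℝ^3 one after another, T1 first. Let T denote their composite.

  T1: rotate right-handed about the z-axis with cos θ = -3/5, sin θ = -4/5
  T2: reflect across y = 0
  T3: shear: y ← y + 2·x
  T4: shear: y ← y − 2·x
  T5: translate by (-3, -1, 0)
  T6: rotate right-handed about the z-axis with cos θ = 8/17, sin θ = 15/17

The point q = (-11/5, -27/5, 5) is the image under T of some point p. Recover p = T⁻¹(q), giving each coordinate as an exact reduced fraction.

p = (2, -2, 5)

T1 = [-3/5 4/5 0 0; -4/5 -3/5 0 0; 0 0 1 0; 0 0 0 1]
T2·T1 = [-3/5 4/5 0 0; 4/5 3/5 0 0; 0 0 1 0; 0 0 0 1]
T3·…·T1 = [-3/5 4/5 0 0; -2/5 11/5 0 0; 0 0 1 0; 0 0 0 1]
T4·…·T1 = [-3/5 4/5 0 0; 4/5 3/5 0 0; 0 0 1 0; 0 0 0 1]
T5·…·T1 = [-3/5 4/5 0 -3; 4/5 3/5 0 -1; 0 0 1 0; 0 0 0 1]
T6·…·T1 = [-84/85 -13/85 0 -9/17; -13/85 84/85 0 -53/17; 0 0 1 0; 0 0 0 1]
det M = -1; M⁻¹ = [-84/85 -13/85 0 -1; -13/85 84/85 0 3; 0 0 1 0; 0 0 0 1]
M⁻¹ · (-11/5, -27/5, 5)ᵀ = (2, -2, 5)ᵀ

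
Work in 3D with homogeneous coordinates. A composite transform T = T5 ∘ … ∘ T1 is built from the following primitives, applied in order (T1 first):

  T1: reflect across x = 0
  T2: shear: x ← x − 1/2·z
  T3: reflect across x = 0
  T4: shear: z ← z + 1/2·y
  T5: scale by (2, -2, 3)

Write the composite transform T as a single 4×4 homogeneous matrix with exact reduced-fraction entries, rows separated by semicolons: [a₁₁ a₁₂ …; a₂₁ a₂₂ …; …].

T1 = [-1 0 0 0; 0 1 0 0; 0 0 1 0; 0 0 0 1]
T2·T1 = [-1 0 -1/2 0; 0 1 0 0; 0 0 1 0; 0 0 0 1]
T3·…·T1 = [1 0 1/2 0; 0 1 0 0; 0 0 1 0; 0 0 0 1]
T4·…·T1 = [1 0 1/2 0; 0 1 0 0; 0 1/2 1 0; 0 0 0 1]
T5·…·T1 = [2 0 1 0; 0 -2 0 0; 0 3/2 3 0; 0 0 0 1]

T = [2 0 1 0; 0 -2 0 0; 0 3/2 3 0; 0 0 0 1]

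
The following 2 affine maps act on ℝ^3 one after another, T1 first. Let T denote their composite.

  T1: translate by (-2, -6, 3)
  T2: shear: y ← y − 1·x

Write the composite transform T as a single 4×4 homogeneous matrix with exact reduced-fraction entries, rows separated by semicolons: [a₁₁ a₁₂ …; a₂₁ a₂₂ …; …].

T = [1 0 0 -2; -1 1 0 -4; 0 0 1 3; 0 0 0 1]

T1 = [1 0 0 -2; 0 1 0 -6; 0 0 1 3; 0 0 0 1]
T2·T1 = [1 0 0 -2; -1 1 0 -4; 0 0 1 3; 0 0 0 1]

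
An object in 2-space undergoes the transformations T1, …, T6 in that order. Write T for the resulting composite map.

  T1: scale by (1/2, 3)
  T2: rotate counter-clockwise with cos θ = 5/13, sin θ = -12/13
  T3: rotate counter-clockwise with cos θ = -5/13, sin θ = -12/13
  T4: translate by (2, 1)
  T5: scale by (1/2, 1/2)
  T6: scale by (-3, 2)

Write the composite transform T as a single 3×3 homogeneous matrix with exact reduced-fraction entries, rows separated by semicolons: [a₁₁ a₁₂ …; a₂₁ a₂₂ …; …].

T1 = [1/2 0 0; 0 3 0; 0 0 1]
T2·T1 = [5/26 36/13 0; -6/13 15/13 0; 0 0 1]
T3·…·T1 = [-1/2 0 0; 0 -3 0; 0 0 1]
T4·…·T1 = [-1/2 0 2; 0 -3 1; 0 0 1]
T5·…·T1 = [-1/4 0 1; 0 -3/2 1/2; 0 0 1]
T6·…·T1 = [3/4 0 -3; 0 -3 1; 0 0 1]

T = [3/4 0 -3; 0 -3 1; 0 0 1]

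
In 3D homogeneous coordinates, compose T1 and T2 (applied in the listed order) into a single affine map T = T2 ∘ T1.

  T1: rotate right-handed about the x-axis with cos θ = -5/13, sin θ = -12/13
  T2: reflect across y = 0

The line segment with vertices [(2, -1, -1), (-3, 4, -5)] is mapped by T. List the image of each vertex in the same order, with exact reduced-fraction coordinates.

image vertices: (2, 7/13, 17/13), (-3, 80/13, -23/13)

T1 rotate right-handed about the x-axis with cos θ = -5/13, sin θ = -12/13: (2, -1, -1) → (2, -7/13, 17/13); (-3, 4, -5) → (-3, -80/13, -23/13)
T2 reflect across y = 0: (2, -7/13, 17/13) → (2, 7/13, 17/13); (-3, -80/13, -23/13) → (-3, 80/13, -23/13)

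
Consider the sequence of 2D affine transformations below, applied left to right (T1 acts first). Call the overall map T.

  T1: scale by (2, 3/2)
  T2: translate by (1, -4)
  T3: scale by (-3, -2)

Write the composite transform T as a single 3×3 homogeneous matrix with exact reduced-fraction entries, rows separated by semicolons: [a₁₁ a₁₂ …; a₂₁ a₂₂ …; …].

T1 = [2 0 0; 0 3/2 0; 0 0 1]
T2·T1 = [2 0 1; 0 3/2 -4; 0 0 1]
T3·…·T1 = [-6 0 -3; 0 -3 8; 0 0 1]

T = [-6 0 -3; 0 -3 8; 0 0 1]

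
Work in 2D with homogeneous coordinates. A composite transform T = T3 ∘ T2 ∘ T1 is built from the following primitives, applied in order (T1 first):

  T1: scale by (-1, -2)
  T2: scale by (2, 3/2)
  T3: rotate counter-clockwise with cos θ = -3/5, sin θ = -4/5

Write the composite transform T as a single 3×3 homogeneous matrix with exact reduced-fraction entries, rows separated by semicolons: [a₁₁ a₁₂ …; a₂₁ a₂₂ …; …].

T = [6/5 -12/5 0; 8/5 9/5 0; 0 0 1]

T1 = [-1 0 0; 0 -2 0; 0 0 1]
T2·T1 = [-2 0 0; 0 -3 0; 0 0 1]
T3·…·T1 = [6/5 -12/5 0; 8/5 9/5 0; 0 0 1]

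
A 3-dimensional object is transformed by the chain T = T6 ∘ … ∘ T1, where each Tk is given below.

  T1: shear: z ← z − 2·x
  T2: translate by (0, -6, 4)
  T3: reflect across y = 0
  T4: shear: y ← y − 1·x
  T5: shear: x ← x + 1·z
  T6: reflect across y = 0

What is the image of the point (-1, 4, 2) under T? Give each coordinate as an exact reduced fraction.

T1 shear: z ← z − 2·x: (-1, 4, 2) → (-1, 4, 4)
T2 translate by (0, -6, 4): (-1, 4, 4) → (-1, -2, 8)
T3 reflect across y = 0: (-1, -2, 8) → (-1, 2, 8)
T4 shear: y ← y − 1·x: (-1, 2, 8) → (-1, 3, 8)
T5 shear: x ← x + 1·z: (-1, 3, 8) → (7, 3, 8)
T6 reflect across y = 0: (7, 3, 8) → (7, -3, 8)

T(p) = (7, -3, 8)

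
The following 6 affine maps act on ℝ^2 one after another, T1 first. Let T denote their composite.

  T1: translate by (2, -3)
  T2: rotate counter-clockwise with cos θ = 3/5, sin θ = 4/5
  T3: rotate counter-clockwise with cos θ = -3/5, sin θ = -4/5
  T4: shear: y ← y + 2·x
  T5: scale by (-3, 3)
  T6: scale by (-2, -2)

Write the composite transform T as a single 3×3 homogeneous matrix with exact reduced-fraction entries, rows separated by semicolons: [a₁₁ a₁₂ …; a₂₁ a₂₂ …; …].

T1 = [1 0 2; 0 1 -3; 0 0 1]
T2·T1 = [3/5 -4/5 18/5; 4/5 3/5 -1/5; 0 0 1]
T3·…·T1 = [7/25 24/25 -58/25; -24/25 7/25 -69/25; 0 0 1]
T4·…·T1 = [7/25 24/25 -58/25; -2/5 11/5 -37/5; 0 0 1]
T5·…·T1 = [-21/25 -72/25 174/25; -6/5 33/5 -111/5; 0 0 1]
T6·…·T1 = [42/25 144/25 -348/25; 12/5 -66/5 222/5; 0 0 1]

T = [42/25 144/25 -348/25; 12/5 -66/5 222/5; 0 0 1]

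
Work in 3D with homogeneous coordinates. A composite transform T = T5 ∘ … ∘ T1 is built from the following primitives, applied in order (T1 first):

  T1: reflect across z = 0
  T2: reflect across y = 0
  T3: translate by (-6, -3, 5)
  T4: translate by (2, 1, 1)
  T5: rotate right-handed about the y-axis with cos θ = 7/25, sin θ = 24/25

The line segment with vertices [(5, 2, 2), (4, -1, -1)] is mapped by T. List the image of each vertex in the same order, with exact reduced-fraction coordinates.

T1 reflect across z = 0: (5, 2, 2) → (5, 2, -2); (4, -1, -1) → (4, -1, 1)
T2 reflect across y = 0: (5, 2, -2) → (5, -2, -2); (4, -1, 1) → (4, 1, 1)
T3 translate by (-6, -3, 5): (5, -2, -2) → (-1, -5, 3); (4, 1, 1) → (-2, -2, 6)
T4 translate by (2, 1, 1): (-1, -5, 3) → (1, -4, 4); (-2, -2, 6) → (0, -1, 7)
T5 rotate right-handed about the y-axis with cos θ = 7/25, sin θ = 24/25: (1, -4, 4) → (103/25, -4, 4/25); (0, -1, 7) → (168/25, -1, 49/25)

image vertices: (103/25, -4, 4/25), (168/25, -1, 49/25)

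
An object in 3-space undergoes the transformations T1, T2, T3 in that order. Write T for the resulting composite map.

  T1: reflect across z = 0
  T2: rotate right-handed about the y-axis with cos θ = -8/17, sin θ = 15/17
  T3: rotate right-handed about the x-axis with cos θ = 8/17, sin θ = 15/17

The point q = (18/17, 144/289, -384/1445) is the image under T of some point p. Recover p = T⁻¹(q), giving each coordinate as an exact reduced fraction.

T1 = [1 0 0 0; 0 1 0 0; 0 0 -1 0; 0 0 0 1]
T2·T1 = [-8/17 0 -15/17 0; 0 1 0 0; -15/17 0 8/17 0; 0 0 0 1]
T3·…·T1 = [-8/17 0 -15/17 0; 225/289 8/17 -120/289 0; -120/289 15/17 64/289 0; 0 0 0 1]
det M = -1; M⁻¹ = [-8/17 225/289 -120/289 0; 0 8/17 15/17 0; -15/17 -120/289 64/289 0; 0 0 0 1]
M⁻¹ · (18/17, 144/289, -384/1445)ᵀ = (0, 0, -6/5)ᵀ

p = (0, 0, -6/5)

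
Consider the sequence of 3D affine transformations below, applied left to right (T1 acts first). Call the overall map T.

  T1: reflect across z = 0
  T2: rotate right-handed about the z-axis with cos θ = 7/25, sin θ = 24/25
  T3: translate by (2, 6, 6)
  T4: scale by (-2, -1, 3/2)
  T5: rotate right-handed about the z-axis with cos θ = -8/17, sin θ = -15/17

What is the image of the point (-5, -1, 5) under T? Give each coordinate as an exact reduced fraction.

T(p) = (279/425, 1354/425, 3/2)

T1 reflect across z = 0: (-5, -1, 5) → (-5, -1, -5)
T2 rotate right-handed about the z-axis with cos θ = 7/25, sin θ = 24/25: (-5, -1, -5) → (-11/25, -127/25, -5)
T3 translate by (2, 6, 6): (-11/25, -127/25, -5) → (39/25, 23/25, 1)
T4 scale by (-2, -1, 3/2): (39/25, 23/25, 1) → (-78/25, -23/25, 3/2)
T5 rotate right-handed about the z-axis with cos θ = -8/17, sin θ = -15/17: (-78/25, -23/25, 3/2) → (279/425, 1354/425, 3/2)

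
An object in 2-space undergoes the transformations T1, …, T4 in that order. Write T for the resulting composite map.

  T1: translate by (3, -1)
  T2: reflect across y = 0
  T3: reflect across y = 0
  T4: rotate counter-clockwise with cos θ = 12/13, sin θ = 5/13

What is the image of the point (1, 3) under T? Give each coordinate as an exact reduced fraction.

T1 translate by (3, -1): (1, 3) → (4, 2)
T2 reflect across y = 0: (4, 2) → (4, -2)
T3 reflect across y = 0: (4, -2) → (4, 2)
T4 rotate counter-clockwise with cos θ = 12/13, sin θ = 5/13: (4, 2) → (38/13, 44/13)

T(p) = (38/13, 44/13)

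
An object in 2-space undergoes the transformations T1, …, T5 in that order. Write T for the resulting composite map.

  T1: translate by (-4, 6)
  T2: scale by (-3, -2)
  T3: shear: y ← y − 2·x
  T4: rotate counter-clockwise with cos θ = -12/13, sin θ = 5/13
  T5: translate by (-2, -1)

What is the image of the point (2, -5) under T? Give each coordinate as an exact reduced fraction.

T1 translate by (-4, 6): (2, -5) → (-2, 1)
T2 scale by (-3, -2): (-2, 1) → (6, -2)
T3 shear: y ← y − 2·x: (6, -2) → (6, -14)
T4 rotate counter-clockwise with cos θ = -12/13, sin θ = 5/13: (6, -14) → (-2/13, 198/13)
T5 translate by (-2, -1): (-2/13, 198/13) → (-28/13, 185/13)

T(p) = (-28/13, 185/13)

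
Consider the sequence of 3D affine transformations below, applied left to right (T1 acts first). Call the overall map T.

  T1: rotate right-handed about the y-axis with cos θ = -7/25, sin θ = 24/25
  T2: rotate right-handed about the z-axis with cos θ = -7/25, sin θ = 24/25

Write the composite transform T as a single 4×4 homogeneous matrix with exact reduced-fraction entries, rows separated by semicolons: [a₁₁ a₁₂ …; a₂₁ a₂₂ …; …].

T1 = [-7/25 0 24/25 0; 0 1 0 0; -24/25 0 -7/25 0; 0 0 0 1]
T2·T1 = [49/625 -24/25 -168/625 0; -168/625 -7/25 576/625 0; -24/25 0 -7/25 0; 0 0 0 1]

T = [49/625 -24/25 -168/625 0; -168/625 -7/25 576/625 0; -24/25 0 -7/25 0; 0 0 0 1]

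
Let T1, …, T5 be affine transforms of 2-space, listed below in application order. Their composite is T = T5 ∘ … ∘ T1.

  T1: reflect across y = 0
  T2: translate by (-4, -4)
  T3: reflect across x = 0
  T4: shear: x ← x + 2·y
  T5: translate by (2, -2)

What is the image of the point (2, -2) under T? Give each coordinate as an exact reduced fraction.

T(p) = (0, -4)

T1 reflect across y = 0: (2, -2) → (2, 2)
T2 translate by (-4, -4): (2, 2) → (-2, -2)
T3 reflect across x = 0: (-2, -2) → (2, -2)
T4 shear: x ← x + 2·y: (2, -2) → (-2, -2)
T5 translate by (2, -2): (-2, -2) → (0, -4)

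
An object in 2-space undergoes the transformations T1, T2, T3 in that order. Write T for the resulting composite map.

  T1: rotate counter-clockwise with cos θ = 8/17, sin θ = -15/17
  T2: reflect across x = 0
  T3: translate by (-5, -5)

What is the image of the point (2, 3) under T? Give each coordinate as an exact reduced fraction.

T(p) = (-146/17, -91/17)

T1 rotate counter-clockwise with cos θ = 8/17, sin θ = -15/17: (2, 3) → (61/17, -6/17)
T2 reflect across x = 0: (61/17, -6/17) → (-61/17, -6/17)
T3 translate by (-5, -5): (-61/17, -6/17) → (-146/17, -91/17)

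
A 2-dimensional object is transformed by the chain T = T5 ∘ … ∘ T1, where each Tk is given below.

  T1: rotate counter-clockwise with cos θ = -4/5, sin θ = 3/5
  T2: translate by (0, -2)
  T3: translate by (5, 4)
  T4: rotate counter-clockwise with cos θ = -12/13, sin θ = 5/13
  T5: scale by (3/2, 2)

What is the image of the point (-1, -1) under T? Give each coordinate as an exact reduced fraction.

T1 rotate counter-clockwise with cos θ = -4/5, sin θ = 3/5: (-1, -1) → (7/5, 1/5)
T2 translate by (0, -2): (7/5, 1/5) → (7/5, -9/5)
T3 translate by (5, 4): (7/5, -9/5) → (32/5, 11/5)
T4 rotate counter-clockwise with cos θ = -12/13, sin θ = 5/13: (32/5, 11/5) → (-439/65, 28/65)
T5 scale by (3/2, 2): (-439/65, 28/65) → (-1317/130, 56/65)

T(p) = (-1317/130, 56/65)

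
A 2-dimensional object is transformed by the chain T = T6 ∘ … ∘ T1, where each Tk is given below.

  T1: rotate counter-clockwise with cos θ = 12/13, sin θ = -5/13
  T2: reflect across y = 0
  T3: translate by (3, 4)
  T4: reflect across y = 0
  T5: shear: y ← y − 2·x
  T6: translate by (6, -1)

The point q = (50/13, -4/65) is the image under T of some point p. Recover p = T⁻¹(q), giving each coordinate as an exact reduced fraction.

T1 = [12/13 5/13 0; -5/13 12/13 0; 0 0 1]
T2·T1 = [12/13 5/13 0; 5/13 -12/13 0; 0 0 1]
T3·…·T1 = [12/13 5/13 3; 5/13 -12/13 4; 0 0 1]
T4·…·T1 = [12/13 5/13 3; -5/13 12/13 -4; 0 0 1]
T5·…·T1 = [12/13 5/13 3; -29/13 2/13 -10; 0 0 1]
T6·…·T1 = [12/13 5/13 9; -29/13 2/13 -11; 0 0 1]
det M = 1; M⁻¹ = [2/13 -5/13 -73/13; 29/13 12/13 -129/13; 0 0 1]
M⁻¹ · (50/13, -4/65)ᵀ = (-5, -7/5)ᵀ

p = (-5, -7/5)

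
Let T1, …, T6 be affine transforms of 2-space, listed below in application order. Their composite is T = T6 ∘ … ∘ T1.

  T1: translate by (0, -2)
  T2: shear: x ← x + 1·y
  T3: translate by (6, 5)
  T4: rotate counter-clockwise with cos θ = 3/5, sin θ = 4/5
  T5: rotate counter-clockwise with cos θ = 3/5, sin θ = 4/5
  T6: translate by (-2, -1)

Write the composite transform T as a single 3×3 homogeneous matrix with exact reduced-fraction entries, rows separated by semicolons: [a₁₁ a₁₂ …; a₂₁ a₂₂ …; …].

T1 = [1 0 0; 0 1 -2; 0 0 1]
T2·T1 = [1 1 -2; 0 1 -2; 0 0 1]
T3·…·T1 = [1 1 4; 0 1 3; 0 0 1]
T4·…·T1 = [3/5 -1/5 0; 4/5 7/5 5; 0 0 1]
T5·…·T1 = [-7/25 -31/25 -4; 24/25 17/25 3; 0 0 1]
T6·…·T1 = [-7/25 -31/25 -6; 24/25 17/25 2; 0 0 1]

T = [-7/25 -31/25 -6; 24/25 17/25 2; 0 0 1]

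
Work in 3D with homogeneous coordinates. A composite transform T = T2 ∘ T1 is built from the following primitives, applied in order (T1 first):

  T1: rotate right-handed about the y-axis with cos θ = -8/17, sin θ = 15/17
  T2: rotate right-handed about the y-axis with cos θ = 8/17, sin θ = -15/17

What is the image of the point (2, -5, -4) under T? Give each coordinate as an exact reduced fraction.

T1 rotate right-handed about the y-axis with cos θ = -8/17, sin θ = 15/17: (2, -5, -4) → (-76/17, -5, 2/17)
T2 rotate right-handed about the y-axis with cos θ = 8/17, sin θ = -15/17: (-76/17, -5, 2/17) → (-638/289, -5, -1124/289)

T(p) = (-638/289, -5, -1124/289)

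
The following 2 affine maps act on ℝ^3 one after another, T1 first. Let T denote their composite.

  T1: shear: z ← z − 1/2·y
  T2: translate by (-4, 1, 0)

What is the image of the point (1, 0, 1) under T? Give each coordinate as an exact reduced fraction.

T1 shear: z ← z − 1/2·y: (1, 0, 1) → (1, 0, 1)
T2 translate by (-4, 1, 0): (1, 0, 1) → (-3, 1, 1)

T(p) = (-3, 1, 1)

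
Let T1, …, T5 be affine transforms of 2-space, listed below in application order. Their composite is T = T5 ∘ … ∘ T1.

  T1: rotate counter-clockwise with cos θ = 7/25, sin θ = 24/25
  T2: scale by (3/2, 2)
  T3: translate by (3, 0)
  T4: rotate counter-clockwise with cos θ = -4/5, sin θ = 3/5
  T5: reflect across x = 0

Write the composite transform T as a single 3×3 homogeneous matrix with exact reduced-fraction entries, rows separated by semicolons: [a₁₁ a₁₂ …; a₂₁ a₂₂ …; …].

T = [186/125 -102/125 12/5; -321/250 -164/125 9/5; 0 0 1]

T1 = [7/25 -24/25 0; 24/25 7/25 0; 0 0 1]
T2·T1 = [21/50 -36/25 0; 48/25 14/25 0; 0 0 1]
T3·…·T1 = [21/50 -36/25 3; 48/25 14/25 0; 0 0 1]
T4·…·T1 = [-186/125 102/125 -12/5; -321/250 -164/125 9/5; 0 0 1]
T5·…·T1 = [186/125 -102/125 12/5; -321/250 -164/125 9/5; 0 0 1]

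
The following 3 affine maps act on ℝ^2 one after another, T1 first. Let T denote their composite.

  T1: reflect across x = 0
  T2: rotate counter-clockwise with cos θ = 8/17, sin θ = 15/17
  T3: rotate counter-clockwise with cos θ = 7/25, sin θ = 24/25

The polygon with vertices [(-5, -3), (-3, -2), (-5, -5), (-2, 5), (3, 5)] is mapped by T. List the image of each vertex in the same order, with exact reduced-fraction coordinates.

image vertices: (-37/25, 141/25), (-318/425, 1499/425), (-7/85, 601/85), (-2093/425, -926/425), (-573/425, -2411/425)

T1 reflect across x = 0: (-5, -3) → (5, -3); (-3, -2) → (3, -2); (-5, -5) → (5, -5); (-2, 5) → (2, 5); (3, 5) → (-3, 5)
T2 rotate counter-clockwise with cos θ = 8/17, sin θ = 15/17: (5, -3) → (5, 3); (3, -2) → (54/17, 29/17); (5, -5) → (115/17, 35/17); (2, 5) → (-59/17, 70/17); (-3, 5) → (-99/17, -5/17)
T3 rotate counter-clockwise with cos θ = 7/25, sin θ = 24/25: (5, 3) → (-37/25, 141/25); (54/17, 29/17) → (-318/425, 1499/425); (115/17, 35/17) → (-7/85, 601/85); (-59/17, 70/17) → (-2093/425, -926/425); (-99/17, -5/17) → (-573/425, -2411/425)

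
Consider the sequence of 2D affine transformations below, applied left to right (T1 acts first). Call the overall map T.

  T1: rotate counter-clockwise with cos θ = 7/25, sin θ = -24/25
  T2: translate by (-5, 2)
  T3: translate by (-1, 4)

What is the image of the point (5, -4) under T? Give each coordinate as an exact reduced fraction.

T1 rotate counter-clockwise with cos θ = 7/25, sin θ = -24/25: (5, -4) → (-61/25, -148/25)
T2 translate by (-5, 2): (-61/25, -148/25) → (-186/25, -98/25)
T3 translate by (-1, 4): (-186/25, -98/25) → (-211/25, 2/25)

T(p) = (-211/25, 2/25)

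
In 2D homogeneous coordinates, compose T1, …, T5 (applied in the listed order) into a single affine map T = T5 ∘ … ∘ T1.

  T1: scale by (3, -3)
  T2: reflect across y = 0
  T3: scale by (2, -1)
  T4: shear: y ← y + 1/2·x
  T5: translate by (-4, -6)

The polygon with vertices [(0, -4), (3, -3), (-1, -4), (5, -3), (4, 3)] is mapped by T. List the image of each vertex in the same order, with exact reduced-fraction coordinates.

T1 scale by (3, -3): (0, -4) → (0, 12); (3, -3) → (9, 9); (-1, -4) → (-3, 12); (5, -3) → (15, 9); (4, 3) → (12, -9)
T2 reflect across y = 0: (0, 12) → (0, -12); (9, 9) → (9, -9); (-3, 12) → (-3, -12); (15, 9) → (15, -9); (12, -9) → (12, 9)
T3 scale by (2, -1): (0, -12) → (0, 12); (9, -9) → (18, 9); (-3, -12) → (-6, 12); (15, -9) → (30, 9); (12, 9) → (24, -9)
T4 shear: y ← y + 1/2·x: (0, 12) → (0, 12); (18, 9) → (18, 18); (-6, 12) → (-6, 9); (30, 9) → (30, 24); (24, -9) → (24, 3)
T5 translate by (-4, -6): (0, 12) → (-4, 6); (18, 18) → (14, 12); (-6, 9) → (-10, 3); (30, 24) → (26, 18); (24, 3) → (20, -3)

image vertices: (-4, 6), (14, 12), (-10, 3), (26, 18), (20, -3)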